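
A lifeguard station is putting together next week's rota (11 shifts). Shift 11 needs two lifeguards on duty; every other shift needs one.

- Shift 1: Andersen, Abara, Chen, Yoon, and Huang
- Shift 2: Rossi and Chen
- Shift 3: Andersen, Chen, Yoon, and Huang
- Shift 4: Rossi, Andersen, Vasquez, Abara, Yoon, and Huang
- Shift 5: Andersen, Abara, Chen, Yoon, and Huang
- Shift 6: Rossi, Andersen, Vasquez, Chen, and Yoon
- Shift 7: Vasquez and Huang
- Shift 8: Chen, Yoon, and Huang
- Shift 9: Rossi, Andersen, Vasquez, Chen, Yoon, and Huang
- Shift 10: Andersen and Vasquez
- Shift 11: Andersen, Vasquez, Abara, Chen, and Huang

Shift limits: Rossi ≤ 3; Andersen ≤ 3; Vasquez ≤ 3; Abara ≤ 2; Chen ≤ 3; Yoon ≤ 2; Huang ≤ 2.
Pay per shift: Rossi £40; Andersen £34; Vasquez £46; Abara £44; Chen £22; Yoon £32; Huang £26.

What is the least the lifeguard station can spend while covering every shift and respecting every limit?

Picking the cheapest available lifeguard for each shift independently would cost £288, but that ignores the shift limits.
An optimal schedule: Shift 1→Yoon, Shift 2→Chen, Shift 3→Chen, Shift 4→Rossi, Shift 5→Yoon, Shift 6→Andersen, Shift 7→Huang, Shift 8→Chen, Shift 9→Rossi, Shift 10→Andersen, Shift 11→Huang+Andersen.
Total: 32 + 22 + 22 + 40 + 32 + 34 + 26 + 22 + 40 + 34 + 26 + 34 = £364.

£364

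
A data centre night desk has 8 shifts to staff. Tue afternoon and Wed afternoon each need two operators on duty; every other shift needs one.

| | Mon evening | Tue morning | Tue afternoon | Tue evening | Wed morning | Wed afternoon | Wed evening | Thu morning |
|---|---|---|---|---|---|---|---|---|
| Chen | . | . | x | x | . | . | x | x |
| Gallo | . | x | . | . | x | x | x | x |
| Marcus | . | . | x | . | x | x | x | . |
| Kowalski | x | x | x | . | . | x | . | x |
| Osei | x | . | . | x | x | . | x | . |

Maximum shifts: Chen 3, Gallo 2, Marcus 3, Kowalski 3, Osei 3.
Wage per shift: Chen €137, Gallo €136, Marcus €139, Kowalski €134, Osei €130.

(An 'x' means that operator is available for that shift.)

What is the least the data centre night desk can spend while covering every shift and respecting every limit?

€1338

Picking the cheapest available operator for each shift independently would cost €1329, but that ignores the shift limits.
An optimal schedule: Mon evening→Osei, Tue morning→Kowalski, Tue afternoon→Kowalski+Chen, Tue evening→Osei, Wed morning→Osei, Wed afternoon→Kowalski+Gallo, Wed evening→Chen, Thu morning→Gallo.
Total: 130 + 134 + 134 + 137 + 130 + 130 + 134 + 136 + 137 + 136 = €1338.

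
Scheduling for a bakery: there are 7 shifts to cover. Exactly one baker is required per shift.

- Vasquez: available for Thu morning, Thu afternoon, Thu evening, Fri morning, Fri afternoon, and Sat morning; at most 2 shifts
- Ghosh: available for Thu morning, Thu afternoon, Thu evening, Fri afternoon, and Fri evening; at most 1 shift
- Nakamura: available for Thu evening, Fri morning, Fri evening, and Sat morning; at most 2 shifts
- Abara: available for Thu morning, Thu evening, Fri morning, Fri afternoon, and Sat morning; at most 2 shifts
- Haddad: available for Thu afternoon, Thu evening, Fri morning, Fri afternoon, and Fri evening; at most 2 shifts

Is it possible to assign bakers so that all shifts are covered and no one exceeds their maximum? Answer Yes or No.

Yes

One valid schedule: Thu morning→Vasquez, Thu afternoon→Vasquez, Thu evening→Abara, Fri morning→Nakamura, Fri afternoon→Abara, Fri evening→Ghosh, Sat morning→Nakamura.
Loads: Vasquez 2/2, Ghosh 1/1, Nakamura 2/2, Abara 2/2, Haddad 0/2 — all within limits.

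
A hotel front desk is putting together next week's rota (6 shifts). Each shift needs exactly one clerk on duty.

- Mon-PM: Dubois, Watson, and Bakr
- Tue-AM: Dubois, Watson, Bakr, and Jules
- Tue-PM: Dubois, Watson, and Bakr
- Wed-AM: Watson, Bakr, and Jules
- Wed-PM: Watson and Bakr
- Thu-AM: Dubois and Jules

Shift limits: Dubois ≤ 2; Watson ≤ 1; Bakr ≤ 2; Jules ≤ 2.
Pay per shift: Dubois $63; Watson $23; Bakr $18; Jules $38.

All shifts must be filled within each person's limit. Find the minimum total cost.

Picking the cheapest available clerk for each shift independently would cost $128, but that ignores the shift limits.
An optimal schedule: Mon-PM→Bakr, Tue-AM→Dubois, Tue-PM→Watson, Wed-AM→Jules, Wed-PM→Bakr, Thu-AM→Jules.
Total: 18 + 63 + 23 + 38 + 18 + 38 = $198.

$198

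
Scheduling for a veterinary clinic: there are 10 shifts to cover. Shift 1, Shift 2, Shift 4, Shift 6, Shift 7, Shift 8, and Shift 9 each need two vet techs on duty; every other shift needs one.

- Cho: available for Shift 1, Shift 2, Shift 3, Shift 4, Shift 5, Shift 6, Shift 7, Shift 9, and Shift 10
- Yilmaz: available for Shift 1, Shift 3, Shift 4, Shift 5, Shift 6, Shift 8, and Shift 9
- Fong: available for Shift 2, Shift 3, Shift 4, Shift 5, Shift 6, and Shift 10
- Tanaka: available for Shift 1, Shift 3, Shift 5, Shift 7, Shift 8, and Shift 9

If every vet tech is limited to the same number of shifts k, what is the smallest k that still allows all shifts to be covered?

With 4 vet techs and 17 worker-slots to fill, someone must work at least ⌈17/4⌉ = 5 shifts, so k ≥ 5.
k = 5 works: Shift 1→Cho+Yilmaz, Shift 2→Cho+Fong, Shift 3→Fong, Shift 4→Cho+Yilmaz, Shift 5→Fong, Shift 6→Yilmaz+Fong, Shift 7→Cho+Tanaka, Shift 8→Yilmaz+Tanaka, Shift 9→Yilmaz+Tanaka, Shift 10→Cho.
Loads: Cho 5, Yilmaz 5, Fong 4, Tanaka 3 — all ≤ 5.

5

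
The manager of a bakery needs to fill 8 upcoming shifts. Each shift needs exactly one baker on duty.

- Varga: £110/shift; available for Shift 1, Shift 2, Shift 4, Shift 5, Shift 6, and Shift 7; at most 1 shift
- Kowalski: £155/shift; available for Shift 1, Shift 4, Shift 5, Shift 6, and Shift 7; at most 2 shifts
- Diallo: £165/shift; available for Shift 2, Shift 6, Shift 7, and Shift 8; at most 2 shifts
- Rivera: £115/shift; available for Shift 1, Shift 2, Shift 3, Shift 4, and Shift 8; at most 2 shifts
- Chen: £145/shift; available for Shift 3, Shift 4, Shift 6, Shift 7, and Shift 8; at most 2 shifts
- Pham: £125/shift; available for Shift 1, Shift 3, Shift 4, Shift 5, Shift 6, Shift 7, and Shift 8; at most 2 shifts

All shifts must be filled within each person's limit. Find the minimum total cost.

Picking the cheapest available baker for each shift independently would cost £890, but that ignores the shift limits.
An optimal schedule: Shift 1→Rivera, Shift 2→Varga, Shift 3→Rivera, Shift 4→Chen, Shift 5→Pham, Shift 6→Chen, Shift 7→Kowalski, Shift 8→Pham.
Total: 115 + 110 + 115 + 145 + 125 + 145 + 155 + 125 = £1035.

£1035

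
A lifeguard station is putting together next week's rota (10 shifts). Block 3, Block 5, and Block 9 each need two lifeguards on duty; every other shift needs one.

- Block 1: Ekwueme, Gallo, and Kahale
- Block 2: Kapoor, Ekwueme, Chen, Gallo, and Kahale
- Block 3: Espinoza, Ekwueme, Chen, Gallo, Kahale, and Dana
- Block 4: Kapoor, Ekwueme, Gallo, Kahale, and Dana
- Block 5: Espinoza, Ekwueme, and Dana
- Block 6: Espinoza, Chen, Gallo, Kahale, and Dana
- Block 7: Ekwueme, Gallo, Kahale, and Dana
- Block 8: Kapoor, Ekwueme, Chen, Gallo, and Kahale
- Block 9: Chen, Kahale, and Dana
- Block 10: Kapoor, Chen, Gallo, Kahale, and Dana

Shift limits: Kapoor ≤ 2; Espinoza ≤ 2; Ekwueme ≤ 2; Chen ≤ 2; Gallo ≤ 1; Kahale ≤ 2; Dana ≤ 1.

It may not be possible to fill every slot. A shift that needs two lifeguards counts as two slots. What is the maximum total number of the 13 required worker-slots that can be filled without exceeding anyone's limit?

Total capacity across all lifeguards is 2+2+2+2+1+2+1 = 12, and 13 slots are needed, so at most 12 can be filled.
An assignment achieving 12: Block 1→Ekwueme, Block 2→Kapoor, Block 3→Dana, Block 4→Kapoor, Block 5→Espinoza+Ekwueme, Block 6→Espinoza, Block 7→Gallo, Block 8→Chen, Block 9→Chen+Kahale, Block 10→Kahale.
Loads: Kapoor 2/2, Espinoza 2/2, Ekwueme 2/2, Chen 2/2, Gallo 1/1, Kahale 2/2, Dana 1/1.

12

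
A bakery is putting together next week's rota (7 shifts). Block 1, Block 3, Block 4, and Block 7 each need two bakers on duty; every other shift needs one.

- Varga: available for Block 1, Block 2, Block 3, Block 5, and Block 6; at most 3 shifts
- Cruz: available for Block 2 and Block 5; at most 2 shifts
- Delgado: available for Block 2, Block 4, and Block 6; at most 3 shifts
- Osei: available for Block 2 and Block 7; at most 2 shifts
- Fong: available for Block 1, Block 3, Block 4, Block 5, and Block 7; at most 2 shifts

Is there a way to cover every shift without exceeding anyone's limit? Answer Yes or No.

No

Total capacity is 12 and 11 slots are needed, so capacity alone doesn't rule it out.
Shifts {Block 1, Block 3, Block 4} need 6 worker-slots in total, but the bakers available for any of those shifts (Varga, Delgado, and Fong) can supply at most 5 among them. So no valid schedule exists.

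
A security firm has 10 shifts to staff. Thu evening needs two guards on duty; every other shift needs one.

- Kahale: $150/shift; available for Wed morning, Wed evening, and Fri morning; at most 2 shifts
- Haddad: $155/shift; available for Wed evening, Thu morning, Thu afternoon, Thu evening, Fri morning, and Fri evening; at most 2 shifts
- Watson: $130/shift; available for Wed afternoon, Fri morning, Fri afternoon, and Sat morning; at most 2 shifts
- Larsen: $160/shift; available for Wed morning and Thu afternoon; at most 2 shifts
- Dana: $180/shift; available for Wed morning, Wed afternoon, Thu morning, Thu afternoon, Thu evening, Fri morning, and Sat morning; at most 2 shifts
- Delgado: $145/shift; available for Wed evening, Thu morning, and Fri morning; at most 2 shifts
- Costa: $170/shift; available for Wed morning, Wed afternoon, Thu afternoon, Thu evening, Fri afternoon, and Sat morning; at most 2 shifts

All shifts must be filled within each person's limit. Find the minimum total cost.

Fri evening can only be covered by Haddad, so that assignment is forced.
Picking the cheapest available guard for each shift independently would cost $1595, but that ignores the shift limits.
An optimal schedule: Wed morning→Kahale, Wed afternoon→Watson, Wed evening→Delgado, Thu morning→Delgado, Thu afternoon→Larsen, Thu evening→Haddad+Costa, Fri morning→Kahale, Fri afternoon→Watson, Fri evening→Haddad, Sat morning→Costa.
Total: 150 + 130 + 145 + 145 + 160 + 155 + 170 + 150 + 130 + 155 + 170 = $1660.

$1660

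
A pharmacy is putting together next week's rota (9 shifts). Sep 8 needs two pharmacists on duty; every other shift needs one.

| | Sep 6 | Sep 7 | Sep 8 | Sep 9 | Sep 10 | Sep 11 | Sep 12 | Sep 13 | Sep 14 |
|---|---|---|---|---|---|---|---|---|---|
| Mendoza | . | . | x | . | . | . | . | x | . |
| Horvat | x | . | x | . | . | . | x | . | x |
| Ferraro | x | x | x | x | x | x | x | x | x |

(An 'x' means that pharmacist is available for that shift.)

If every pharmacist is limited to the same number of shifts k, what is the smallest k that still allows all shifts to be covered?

4

With 3 pharmacists and 10 worker-slots to fill, someone must work at least ⌈10/3⌉ = 4 shifts, so k ≥ 4.
k = 4 works: Sep 6→Horvat, Sep 7→Ferraro, Sep 8→Mendoza+Horvat, Sep 9→Ferraro, Sep 10→Ferraro, Sep 11→Ferraro, Sep 12→Horvat, Sep 13→Mendoza, Sep 14→Horvat.
Loads: Mendoza 2, Horvat 4, Ferraro 4 — all ≤ 4.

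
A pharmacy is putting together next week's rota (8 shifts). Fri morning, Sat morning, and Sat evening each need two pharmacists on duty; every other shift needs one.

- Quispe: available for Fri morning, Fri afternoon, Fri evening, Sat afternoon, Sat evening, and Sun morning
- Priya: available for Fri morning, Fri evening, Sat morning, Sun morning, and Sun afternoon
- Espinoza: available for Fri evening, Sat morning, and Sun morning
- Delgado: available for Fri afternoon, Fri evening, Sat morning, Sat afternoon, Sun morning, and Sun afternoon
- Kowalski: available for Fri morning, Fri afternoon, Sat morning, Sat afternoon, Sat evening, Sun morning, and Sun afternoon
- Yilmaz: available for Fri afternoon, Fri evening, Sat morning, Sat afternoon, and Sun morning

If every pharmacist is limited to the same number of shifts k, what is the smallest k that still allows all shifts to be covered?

With 6 pharmacists and 11 worker-slots to fill, someone must work at least ⌈11/6⌉ = 2 shifts, so k ≥ 2.
k = 2 works: Fri morning→Quispe+Priya, Fri afternoon→Delgado, Fri evening→Espinoza, Sat morning→Kowalski+Yilmaz, Sat afternoon→Delgado, Sat evening→Quispe+Kowalski, Sun morning→Espinoza, Sun afternoon→Priya.
Loads: Quispe 2, Priya 2, Espinoza 2, Delgado 2, Kowalski 2, Yilmaz 1 — all ≤ 2.

2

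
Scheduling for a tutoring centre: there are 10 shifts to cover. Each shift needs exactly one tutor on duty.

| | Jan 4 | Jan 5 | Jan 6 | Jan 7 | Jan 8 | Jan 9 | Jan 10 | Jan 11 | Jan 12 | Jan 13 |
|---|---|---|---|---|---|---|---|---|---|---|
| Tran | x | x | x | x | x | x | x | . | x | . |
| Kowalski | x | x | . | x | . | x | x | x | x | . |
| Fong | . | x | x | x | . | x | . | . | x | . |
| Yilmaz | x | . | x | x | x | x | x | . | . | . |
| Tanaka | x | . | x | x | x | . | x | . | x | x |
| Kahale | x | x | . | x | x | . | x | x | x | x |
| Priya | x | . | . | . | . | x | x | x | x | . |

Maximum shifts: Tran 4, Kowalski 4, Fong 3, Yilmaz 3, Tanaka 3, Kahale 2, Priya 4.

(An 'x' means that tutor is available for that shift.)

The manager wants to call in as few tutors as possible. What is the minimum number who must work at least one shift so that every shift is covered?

3

10 slots to fill and no one can take more than 4, so at least ⌈10/4⌉ = 3 tutors are needed.
Tran, Kowalski, and Tanaka alone can cover everything: Jan 4→Kowalski, Jan 5→Tran, Jan 6→Tran, Jan 7→Kowalski, Jan 8→Tran, Jan 9→Tran, Jan 10→Kowalski, Jan 11→Kowalski, Jan 12→Tanaka, Jan 13→Tanaka.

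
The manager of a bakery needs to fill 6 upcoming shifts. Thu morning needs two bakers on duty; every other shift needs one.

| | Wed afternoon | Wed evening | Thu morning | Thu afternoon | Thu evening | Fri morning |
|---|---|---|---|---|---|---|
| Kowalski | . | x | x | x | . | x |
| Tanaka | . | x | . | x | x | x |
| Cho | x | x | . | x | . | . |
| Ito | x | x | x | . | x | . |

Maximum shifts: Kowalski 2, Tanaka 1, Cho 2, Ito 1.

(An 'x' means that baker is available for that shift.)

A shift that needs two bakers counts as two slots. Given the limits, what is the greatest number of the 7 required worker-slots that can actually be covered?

Total capacity across all bakers is 2+1+2+1 = 6, and 7 slots are needed, so at most 6 can be filled.
An assignment achieving 6: Wed afternoon→Cho, Thu morning→Kowalski+Ito, Thu afternoon→Cho, Thu evening→Tanaka, Fri morning→Kowalski.
Loads: Kowalski 2/2, Tanaka 1/1, Cho 2/2, Ito 1/1.

6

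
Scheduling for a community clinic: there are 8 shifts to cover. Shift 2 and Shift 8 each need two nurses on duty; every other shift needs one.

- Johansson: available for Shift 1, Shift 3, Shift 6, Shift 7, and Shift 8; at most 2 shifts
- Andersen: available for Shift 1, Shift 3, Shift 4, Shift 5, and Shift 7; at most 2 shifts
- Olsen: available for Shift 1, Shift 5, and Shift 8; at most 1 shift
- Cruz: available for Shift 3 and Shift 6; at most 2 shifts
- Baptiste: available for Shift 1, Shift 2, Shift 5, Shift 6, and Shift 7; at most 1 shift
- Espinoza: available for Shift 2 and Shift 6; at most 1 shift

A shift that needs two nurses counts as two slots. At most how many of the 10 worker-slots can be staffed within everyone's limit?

Total capacity across all nurses is 2+2+1+2+1+1 = 9, and 10 slots are needed, so at most 9 can be filled.
An assignment achieving 9: Shift 2→Baptiste+Espinoza, Shift 3→Cruz, Shift 4→Andersen, Shift 5→Andersen, Shift 6→Cruz, Shift 7→Johansson, Shift 8→Johansson+Olsen.
Loads: Johansson 2/2, Andersen 2/2, Olsen 1/1, Cruz 2/2, Baptiste 1/1, Espinoza 1/1.

9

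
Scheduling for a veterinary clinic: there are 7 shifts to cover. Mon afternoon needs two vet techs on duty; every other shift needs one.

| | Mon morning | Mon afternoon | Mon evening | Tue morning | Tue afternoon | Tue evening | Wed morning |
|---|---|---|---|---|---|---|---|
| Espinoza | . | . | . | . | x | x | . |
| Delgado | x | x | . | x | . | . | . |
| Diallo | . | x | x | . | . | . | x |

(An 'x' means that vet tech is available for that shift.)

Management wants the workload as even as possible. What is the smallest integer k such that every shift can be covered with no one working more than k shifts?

3

With 3 vet techs and 8 worker-slots to fill, someone must work at least ⌈8/3⌉ = 3 shifts, so k ≥ 3.
k = 3 works: Mon morning→Delgado, Mon afternoon→Delgado+Diallo, Mon evening→Diallo, Tue morning→Delgado, Tue afternoon→Espinoza, Tue evening→Espinoza, Wed morning→Diallo.
Loads: Espinoza 2, Delgado 3, Diallo 3 — all ≤ 3.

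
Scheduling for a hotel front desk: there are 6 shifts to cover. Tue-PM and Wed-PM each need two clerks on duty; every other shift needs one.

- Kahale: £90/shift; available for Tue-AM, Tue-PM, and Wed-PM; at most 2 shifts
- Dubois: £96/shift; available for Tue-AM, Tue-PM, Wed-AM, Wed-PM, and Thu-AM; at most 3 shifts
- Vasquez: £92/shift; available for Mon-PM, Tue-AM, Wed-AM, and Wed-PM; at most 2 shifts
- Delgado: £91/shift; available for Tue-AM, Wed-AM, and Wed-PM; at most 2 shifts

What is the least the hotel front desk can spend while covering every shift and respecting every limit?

Mon-PM can only be covered by Vasquez, so that assignment is forced.
Tue-PM can only be covered by Kahale and Dubois, so that assignment is forced.
Thu-AM can only be covered by Dubois, so that assignment is forced.
Picking the cheapest available clerk for each shift independently would cost £736, but that ignores the shift limits.
An optimal schedule: Mon-PM→Vasquez, Tue-AM→Kahale, Tue-PM→Kahale+Dubois, Wed-AM→Delgado, Wed-PM→Delgado+Vasquez, Thu-AM→Dubois.
Total: 92 + 90 + 90 + 96 + 91 + 91 + 92 + 96 = £738.

£738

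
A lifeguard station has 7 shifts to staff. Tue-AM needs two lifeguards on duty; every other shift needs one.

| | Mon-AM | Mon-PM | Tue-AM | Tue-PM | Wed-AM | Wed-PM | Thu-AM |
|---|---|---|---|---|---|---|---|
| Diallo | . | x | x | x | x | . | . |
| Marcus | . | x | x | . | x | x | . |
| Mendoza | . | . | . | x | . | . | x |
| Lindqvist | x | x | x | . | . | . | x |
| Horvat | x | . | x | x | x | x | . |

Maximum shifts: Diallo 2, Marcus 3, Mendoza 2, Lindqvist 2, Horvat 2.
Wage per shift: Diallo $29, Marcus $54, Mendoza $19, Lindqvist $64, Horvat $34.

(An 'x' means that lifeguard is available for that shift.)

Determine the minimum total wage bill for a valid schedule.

Picking the cheapest available lifeguard for each shift independently would cost $227, but that ignores the shift limits.
An optimal schedule: Mon-AM→Horvat, Mon-PM→Diallo, Tue-AM→Diallo+Marcus, Tue-PM→Mendoza, Wed-AM→Marcus, Wed-PM→Horvat, Thu-AM→Mendoza.
Total: 34 + 29 + 29 + 54 + 19 + 54 + 34 + 19 = $272.

$272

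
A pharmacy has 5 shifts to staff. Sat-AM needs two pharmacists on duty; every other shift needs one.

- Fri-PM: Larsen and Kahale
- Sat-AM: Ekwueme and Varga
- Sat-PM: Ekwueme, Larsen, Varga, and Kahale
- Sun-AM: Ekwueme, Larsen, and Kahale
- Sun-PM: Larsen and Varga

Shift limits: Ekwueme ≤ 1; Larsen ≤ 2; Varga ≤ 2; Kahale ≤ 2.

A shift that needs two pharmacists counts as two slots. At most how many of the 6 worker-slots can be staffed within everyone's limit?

6

Total capacity across all pharmacists is 1+2+2+2 = 7, and 6 slots are needed, so at most 6 can be filled.
An assignment achieving 6: Fri-PM→Larsen, Sat-AM→Ekwueme+Varga, Sat-PM→Varga, Sun-AM→Kahale, Sun-PM→Larsen.
Loads: Ekwueme 1/1, Larsen 2/2, Varga 2/2, Kahale 1/2.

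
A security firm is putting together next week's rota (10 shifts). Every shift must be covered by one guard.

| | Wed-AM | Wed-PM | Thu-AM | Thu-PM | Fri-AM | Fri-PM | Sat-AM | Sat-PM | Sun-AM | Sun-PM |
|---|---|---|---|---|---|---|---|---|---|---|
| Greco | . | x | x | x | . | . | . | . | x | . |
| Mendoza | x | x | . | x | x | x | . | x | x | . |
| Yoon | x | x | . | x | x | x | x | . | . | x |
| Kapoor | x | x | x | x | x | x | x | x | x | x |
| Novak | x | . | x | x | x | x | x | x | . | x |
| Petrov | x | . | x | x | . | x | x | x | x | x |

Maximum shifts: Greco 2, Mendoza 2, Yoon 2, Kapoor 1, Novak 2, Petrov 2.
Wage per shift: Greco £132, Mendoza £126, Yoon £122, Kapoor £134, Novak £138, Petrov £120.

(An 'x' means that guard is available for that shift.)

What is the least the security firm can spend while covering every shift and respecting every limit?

Picking the cheapest available guard for each shift independently would cost £1204, but that ignores the shift limits.
An optimal schedule: Wed-AM→Mendoza, Wed-PM→Yoon, Thu-AM→Petrov, Thu-PM→Greco, Fri-AM→Yoon, Fri-PM→Novak, Sat-AM→Petrov, Sat-PM→Mendoza, Sun-AM→Greco, Sun-PM→Kapoor.
Total: 126 + 122 + 120 + 132 + 122 + 138 + 120 + 126 + 132 + 134 = £1272.

£1272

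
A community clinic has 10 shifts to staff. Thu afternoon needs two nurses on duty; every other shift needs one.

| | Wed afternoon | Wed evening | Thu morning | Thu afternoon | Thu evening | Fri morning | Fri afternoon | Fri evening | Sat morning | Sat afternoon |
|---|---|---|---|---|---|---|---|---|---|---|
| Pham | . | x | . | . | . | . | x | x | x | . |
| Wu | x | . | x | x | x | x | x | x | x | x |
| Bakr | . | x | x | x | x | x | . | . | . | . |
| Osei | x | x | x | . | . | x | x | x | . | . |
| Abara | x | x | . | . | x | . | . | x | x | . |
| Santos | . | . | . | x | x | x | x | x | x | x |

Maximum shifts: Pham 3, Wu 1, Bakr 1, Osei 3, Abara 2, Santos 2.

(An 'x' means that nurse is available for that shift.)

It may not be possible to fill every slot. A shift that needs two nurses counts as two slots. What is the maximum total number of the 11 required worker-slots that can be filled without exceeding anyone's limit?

11

Total capacity across all nurses is 3+1+1+3+2+2 = 12, and 11 slots are needed, so at most 11 can be filled.
An assignment achieving 11: Wed afternoon→Osei, Wed evening→Pham, Thu morning→Osei, Thu afternoon→Bakr+Santos, Thu evening→Abara, Fri morning→Osei, Fri afternoon→Pham, Fri evening→Abara, Sat morning→Pham, Sat afternoon→Wu.
Loads: Pham 3/3, Wu 1/1, Bakr 1/1, Osei 3/3, Abara 2/2, Santos 1/2.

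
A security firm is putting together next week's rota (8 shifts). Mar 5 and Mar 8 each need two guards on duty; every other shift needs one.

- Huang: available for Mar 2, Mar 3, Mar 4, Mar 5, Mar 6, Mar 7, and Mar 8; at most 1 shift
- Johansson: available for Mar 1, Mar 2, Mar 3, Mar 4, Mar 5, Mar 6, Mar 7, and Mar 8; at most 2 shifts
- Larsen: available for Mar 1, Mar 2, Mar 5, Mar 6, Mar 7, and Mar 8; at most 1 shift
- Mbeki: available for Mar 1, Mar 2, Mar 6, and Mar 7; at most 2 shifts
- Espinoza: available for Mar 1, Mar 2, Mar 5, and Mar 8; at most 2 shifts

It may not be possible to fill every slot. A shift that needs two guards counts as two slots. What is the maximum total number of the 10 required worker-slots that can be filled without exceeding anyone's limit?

Total capacity across all guards is 1+2+1+2+2 = 8, and 10 slots are needed, so at most 8 can be filled.
An assignment achieving 8: Mar 1→Johansson, Mar 3→Huang, Mar 4→Johansson, Mar 5→Larsen+Espinoza, Mar 6→Mbeki, Mar 7→Mbeki, Mar 8→Espinoza.
Loads: Huang 1/1, Johansson 2/2, Larsen 1/1, Mbeki 2/2, Espinoza 2/2.

8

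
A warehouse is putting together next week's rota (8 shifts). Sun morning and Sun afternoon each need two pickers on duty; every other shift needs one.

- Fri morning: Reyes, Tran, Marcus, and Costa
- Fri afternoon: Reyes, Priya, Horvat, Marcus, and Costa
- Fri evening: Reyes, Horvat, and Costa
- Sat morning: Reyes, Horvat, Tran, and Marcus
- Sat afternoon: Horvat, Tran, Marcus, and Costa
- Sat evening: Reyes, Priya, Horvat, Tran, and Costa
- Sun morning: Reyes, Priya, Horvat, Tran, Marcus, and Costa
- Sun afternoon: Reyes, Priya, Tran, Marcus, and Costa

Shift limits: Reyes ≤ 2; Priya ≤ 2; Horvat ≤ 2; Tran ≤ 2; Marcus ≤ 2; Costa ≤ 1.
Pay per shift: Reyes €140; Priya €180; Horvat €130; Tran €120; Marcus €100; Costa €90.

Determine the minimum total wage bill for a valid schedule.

Picking the cheapest available picker for each shift independently would cost €930, but that ignores the shift limits.
An optimal schedule: Fri morning→Marcus, Fri afternoon→Horvat, Fri evening→Costa, Sat morning→Marcus, Sat afternoon→Tran, Sat evening→Tran, Sun morning→Horvat+Reyes, Sun afternoon→Reyes+Priya.
Total: 100 + 130 + 90 + 100 + 120 + 120 + 130 + 140 + 140 + 180 = €1250.

€1250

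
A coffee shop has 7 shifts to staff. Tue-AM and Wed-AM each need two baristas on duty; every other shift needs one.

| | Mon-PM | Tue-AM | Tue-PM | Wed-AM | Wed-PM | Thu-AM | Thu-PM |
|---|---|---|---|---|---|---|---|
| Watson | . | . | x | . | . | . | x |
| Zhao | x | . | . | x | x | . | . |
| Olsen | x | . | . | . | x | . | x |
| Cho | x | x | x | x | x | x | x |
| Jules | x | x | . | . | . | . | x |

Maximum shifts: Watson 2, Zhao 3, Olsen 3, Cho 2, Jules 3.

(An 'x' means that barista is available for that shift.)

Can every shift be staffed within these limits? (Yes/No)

No

Total capacity is 13 and 9 slots are needed, so capacity alone doesn't rule it out.
Shifts {Tue-AM, Wed-AM, Thu-AM} need 5 worker-slots in total, but the baristas available for any of those shifts (Zhao, Cho, and Jules) can supply at most 4 among them. So no valid schedule exists.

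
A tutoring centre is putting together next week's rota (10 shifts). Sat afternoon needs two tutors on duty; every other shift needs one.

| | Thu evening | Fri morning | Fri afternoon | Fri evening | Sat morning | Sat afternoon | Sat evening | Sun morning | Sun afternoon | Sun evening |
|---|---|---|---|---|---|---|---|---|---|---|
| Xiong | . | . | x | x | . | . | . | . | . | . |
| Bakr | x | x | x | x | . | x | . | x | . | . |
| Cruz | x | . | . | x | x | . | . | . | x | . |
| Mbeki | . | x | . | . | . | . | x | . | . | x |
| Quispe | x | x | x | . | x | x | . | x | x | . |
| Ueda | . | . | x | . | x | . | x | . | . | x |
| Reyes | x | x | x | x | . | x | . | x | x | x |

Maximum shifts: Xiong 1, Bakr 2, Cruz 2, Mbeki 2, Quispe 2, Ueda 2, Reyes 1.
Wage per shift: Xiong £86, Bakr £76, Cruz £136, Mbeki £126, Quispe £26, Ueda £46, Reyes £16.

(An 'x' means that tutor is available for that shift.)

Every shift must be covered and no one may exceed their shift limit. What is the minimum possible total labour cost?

£786

Picking the cheapest available tutor for each shift independently would cost £226, but that ignores the shift limits.
An optimal schedule: Thu evening→Bakr, Fri morning→Mbeki, Fri afternoon→Ueda, Fri evening→Xiong, Sat morning→Quispe, Sat afternoon→Reyes+Quispe, Sat evening→Ueda, Sun morning→Bakr, Sun afternoon→Cruz, Sun evening→Mbeki.
Total: 76 + 126 + 46 + 86 + 26 + 16 + 26 + 46 + 76 + 136 + 126 = £786.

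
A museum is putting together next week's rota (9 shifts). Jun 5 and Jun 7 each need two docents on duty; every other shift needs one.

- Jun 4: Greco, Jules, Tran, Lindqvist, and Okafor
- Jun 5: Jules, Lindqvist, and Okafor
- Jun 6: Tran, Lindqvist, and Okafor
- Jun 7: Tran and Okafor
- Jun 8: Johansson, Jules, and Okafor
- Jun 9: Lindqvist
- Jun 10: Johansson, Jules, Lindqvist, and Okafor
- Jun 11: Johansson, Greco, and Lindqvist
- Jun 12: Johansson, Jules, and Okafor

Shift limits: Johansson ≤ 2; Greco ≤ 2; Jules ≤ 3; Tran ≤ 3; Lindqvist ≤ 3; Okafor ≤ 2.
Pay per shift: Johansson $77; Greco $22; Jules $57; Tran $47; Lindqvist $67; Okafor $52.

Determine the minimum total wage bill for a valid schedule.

$547

Jun 7 can only be covered by Tran and Okafor, so that assignment is forced.
Jun 9 can only be covered by Lindqvist, so that assignment is forced.
Picking the cheapest available docent for each shift independently would cost $522, but that ignores the shift limits.
An optimal schedule: Jun 4→Greco, Jun 5→Okafor+Jules, Jun 6→Tran, Jun 7→Tran+Okafor, Jun 8→Jules, Jun 9→Lindqvist, Jun 10→Lindqvist, Jun 11→Greco, Jun 12→Jules.
Total: 22 + 52 + 57 + 47 + 47 + 52 + 57 + 67 + 67 + 22 + 57 = $547.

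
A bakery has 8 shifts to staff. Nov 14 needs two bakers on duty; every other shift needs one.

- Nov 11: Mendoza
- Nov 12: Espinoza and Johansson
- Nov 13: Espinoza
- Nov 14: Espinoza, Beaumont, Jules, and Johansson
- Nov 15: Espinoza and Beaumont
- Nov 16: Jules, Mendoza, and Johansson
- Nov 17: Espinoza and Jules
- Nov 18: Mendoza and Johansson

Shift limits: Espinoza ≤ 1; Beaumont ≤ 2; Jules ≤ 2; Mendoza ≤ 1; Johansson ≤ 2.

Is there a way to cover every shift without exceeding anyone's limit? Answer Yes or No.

Total capacity is 1+2+2+1+2 = 8 but 9 worker-slots are needed — infeasible.

No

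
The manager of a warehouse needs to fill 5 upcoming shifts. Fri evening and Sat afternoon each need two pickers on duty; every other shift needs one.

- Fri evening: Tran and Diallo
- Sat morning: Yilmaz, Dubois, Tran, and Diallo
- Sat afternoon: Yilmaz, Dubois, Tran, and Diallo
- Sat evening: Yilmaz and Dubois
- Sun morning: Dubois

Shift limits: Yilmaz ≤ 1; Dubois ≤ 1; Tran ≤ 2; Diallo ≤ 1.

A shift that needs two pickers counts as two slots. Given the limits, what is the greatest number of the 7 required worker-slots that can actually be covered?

Total capacity across all pickers is 1+1+2+1 = 5, and 7 slots are needed, so at most 5 can be filled.
An assignment achieving 5: Fri evening→Tran+Diallo, Sat morning→Tran, Sat evening→Yilmaz, Sun morning→Dubois.
Loads: Yilmaz 1/1, Dubois 1/1, Tran 2/2, Diallo 1/1.

5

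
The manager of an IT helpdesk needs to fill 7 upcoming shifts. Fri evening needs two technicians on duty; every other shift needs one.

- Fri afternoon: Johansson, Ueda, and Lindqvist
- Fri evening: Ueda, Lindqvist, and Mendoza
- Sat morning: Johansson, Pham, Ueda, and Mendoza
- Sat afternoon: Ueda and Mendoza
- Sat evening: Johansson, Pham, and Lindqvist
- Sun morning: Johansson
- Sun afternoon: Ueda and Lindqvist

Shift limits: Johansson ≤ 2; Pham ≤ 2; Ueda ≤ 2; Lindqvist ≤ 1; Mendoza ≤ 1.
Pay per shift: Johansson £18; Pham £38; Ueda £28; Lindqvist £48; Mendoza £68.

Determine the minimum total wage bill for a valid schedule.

£284

Sun morning can only be covered by Johansson, so that assignment is forced.
Picking the cheapest available technician for each shift independently would cost £204, but that ignores the shift limits.
An optimal schedule: Fri afternoon→Johansson, Fri evening→Lindqvist+Mendoza, Sat morning→Pham, Sat afternoon→Ueda, Sat evening→Pham, Sun morning→Johansson, Sun afternoon→Ueda.
Total: 18 + 48 + 68 + 38 + 28 + 38 + 18 + 28 = £284.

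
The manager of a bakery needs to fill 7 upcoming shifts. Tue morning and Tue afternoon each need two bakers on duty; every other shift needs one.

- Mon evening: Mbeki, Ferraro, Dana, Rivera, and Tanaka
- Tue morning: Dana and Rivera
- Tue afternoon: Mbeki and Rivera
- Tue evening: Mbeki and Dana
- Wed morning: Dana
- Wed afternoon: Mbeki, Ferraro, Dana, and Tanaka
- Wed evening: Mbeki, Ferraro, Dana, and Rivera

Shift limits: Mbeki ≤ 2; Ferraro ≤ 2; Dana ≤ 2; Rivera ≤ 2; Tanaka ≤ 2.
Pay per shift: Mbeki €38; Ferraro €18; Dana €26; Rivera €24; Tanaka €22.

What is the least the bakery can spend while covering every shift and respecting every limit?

€234

Tue morning can only be covered by Dana and Rivera, so that assignment is forced.
Tue afternoon can only be covered by Mbeki and Rivera, so that assignment is forced.
Wed morning can only be covered by Dana, so that assignment is forced.
Picking the cheapest available baker for each shift independently would cost €218, but that ignores the shift limits.
An optimal schedule: Mon evening→Tanaka, Tue morning→Dana+Rivera, Tue afternoon→Mbeki+Rivera, Tue evening→Mbeki, Wed morning→Dana, Wed afternoon→Ferraro, Wed evening→Ferraro.
Total: 22 + 26 + 24 + 38 + 24 + 38 + 26 + 18 + 18 = €234.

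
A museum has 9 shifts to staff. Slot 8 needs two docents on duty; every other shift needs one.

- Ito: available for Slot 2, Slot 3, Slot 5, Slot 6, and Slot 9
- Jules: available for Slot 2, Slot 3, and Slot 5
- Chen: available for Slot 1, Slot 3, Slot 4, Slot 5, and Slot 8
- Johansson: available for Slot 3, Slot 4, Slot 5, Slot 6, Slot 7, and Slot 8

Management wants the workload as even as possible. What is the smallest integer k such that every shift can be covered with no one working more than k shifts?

With 4 docents and 10 worker-slots to fill, someone must work at least ⌈10/4⌉ = 3 shifts, so k ≥ 3.
k = 3 works: Slot 1→Chen, Slot 2→Ito, Slot 3→Jules, Slot 4→Chen, Slot 5→Jules, Slot 6→Ito, Slot 7→Johansson, Slot 8→Chen+Johansson, Slot 9→Ito.
Loads: Ito 3, Jules 2, Chen 3, Johansson 2 — all ≤ 3.

3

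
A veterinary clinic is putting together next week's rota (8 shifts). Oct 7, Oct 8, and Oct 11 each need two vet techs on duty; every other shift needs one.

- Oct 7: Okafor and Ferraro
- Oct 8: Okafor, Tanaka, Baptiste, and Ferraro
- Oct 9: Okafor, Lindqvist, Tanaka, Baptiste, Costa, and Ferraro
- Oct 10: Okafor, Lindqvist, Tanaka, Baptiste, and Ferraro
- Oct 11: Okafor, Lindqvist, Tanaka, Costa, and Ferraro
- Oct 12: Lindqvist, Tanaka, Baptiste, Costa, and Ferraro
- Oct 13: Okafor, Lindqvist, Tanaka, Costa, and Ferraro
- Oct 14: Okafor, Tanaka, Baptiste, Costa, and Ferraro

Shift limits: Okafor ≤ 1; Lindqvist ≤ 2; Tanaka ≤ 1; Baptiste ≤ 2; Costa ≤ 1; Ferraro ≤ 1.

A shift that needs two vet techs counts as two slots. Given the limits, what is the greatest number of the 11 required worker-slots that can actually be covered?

Total capacity across all vet techs is 1+2+1+2+1+1 = 8, and 11 slots are needed, so at most 8 can be filled.
An assignment achieving 8: Oct 7→Okafor+Ferraro, Oct 8→Tanaka+Baptiste, Oct 10→Lindqvist, Oct 11→Lindqvist+Costa, Oct 12→Baptiste.
Loads: Okafor 1/1, Lindqvist 2/2, Tanaka 1/1, Baptiste 2/2, Costa 1/1, Ferraro 1/1.

8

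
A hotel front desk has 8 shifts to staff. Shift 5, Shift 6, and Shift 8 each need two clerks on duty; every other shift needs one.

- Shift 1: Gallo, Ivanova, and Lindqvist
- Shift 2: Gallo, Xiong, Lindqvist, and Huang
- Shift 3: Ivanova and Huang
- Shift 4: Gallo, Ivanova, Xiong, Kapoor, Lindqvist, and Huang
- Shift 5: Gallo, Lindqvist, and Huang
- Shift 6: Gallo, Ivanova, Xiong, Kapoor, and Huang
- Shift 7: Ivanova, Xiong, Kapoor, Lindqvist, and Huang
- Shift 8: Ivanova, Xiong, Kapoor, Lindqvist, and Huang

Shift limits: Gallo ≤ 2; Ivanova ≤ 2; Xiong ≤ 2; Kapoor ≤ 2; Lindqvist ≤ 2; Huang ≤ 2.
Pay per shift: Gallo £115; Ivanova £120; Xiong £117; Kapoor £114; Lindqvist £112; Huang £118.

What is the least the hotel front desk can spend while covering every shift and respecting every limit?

Picking the cheapest available clerk for each shift independently would cost £1248, but that ignores the shift limits.
An optimal schedule: Shift 1→Lindqvist, Shift 2→Gallo, Shift 3→Huang, Shift 4→Kapoor, Shift 5→Lindqvist+Gallo, Shift 6→Xiong+Huang, Shift 7→Kapoor, Shift 8→Xiong+Ivanova.
Total: 112 + 115 + 118 + 114 + 112 + 115 + 117 + 118 + 114 + 117 + 120 = £1272.

£1272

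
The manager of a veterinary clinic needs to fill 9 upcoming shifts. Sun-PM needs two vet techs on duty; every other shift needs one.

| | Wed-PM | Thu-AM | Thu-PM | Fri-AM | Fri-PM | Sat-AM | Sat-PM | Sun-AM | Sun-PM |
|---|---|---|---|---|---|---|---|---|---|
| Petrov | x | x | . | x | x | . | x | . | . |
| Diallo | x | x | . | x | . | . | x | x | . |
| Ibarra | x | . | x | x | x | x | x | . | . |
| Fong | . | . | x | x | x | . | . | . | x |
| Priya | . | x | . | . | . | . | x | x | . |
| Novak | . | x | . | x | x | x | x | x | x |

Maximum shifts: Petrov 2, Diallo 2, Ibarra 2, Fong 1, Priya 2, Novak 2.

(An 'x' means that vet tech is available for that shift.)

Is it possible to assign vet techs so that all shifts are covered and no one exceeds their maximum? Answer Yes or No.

Yes

Sun-PM can only be covered by Fong and Novak, so that assignment is forced.
One valid schedule: Wed-PM→Petrov, Thu-AM→Petrov, Thu-PM→Ibarra, Fri-AM→Diallo, Fri-PM→Novak, Sat-AM→Ibarra, Sat-PM→Priya, Sun-AM→Diallo, Sun-PM→Fong+Novak.
Loads: Petrov 2/2, Diallo 2/2, Ibarra 2/2, Fong 1/1, Priya 1/2, Novak 2/2 — all within limits.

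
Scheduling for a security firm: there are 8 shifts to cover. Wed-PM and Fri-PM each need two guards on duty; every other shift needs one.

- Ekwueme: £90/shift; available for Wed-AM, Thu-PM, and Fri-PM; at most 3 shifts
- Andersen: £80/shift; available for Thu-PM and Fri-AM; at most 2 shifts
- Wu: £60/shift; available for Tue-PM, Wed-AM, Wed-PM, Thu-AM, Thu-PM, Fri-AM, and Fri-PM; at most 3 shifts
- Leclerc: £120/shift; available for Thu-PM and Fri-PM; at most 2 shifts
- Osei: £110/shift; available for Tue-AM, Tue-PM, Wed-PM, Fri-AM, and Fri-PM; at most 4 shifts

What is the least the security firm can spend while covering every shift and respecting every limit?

Tue-AM can only be covered by Osei, so that assignment is forced.
Wed-PM can only be covered by Wu and Osei, so that assignment is forced.
Thu-AM can only be covered by Wu, so that assignment is forced.
Picking the cheapest available guard for each shift independently would cost £730, but that ignores the shift limits.
An optimal schedule: Tue-AM→Osei, Tue-PM→Wu, Wed-AM→Ekwueme, Wed-PM→Wu+Osei, Thu-AM→Wu, Thu-PM→Andersen, Fri-AM→Andersen, Fri-PM→Ekwueme+Osei.
Total: 110 + 60 + 90 + 60 + 110 + 60 + 80 + 80 + 90 + 110 = £850.

£850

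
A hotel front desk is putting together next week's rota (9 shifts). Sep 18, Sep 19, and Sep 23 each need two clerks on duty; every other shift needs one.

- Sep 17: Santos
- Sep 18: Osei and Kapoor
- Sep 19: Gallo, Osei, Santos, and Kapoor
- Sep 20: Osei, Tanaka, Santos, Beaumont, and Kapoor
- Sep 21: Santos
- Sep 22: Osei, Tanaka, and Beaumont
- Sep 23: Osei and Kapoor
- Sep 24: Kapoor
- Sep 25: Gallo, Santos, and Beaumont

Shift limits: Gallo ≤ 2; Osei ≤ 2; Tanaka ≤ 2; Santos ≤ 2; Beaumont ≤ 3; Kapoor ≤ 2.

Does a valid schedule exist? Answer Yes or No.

No

Total capacity is 13 and 12 slots are needed, so capacity alone doesn't rule it out.
Shifts {Sep 18, Sep 23, Sep 24} need 5 worker-slots in total, but the clerks available for any of those shifts (Osei and Kapoor) can supply at most 4 among them. So no valid schedule exists.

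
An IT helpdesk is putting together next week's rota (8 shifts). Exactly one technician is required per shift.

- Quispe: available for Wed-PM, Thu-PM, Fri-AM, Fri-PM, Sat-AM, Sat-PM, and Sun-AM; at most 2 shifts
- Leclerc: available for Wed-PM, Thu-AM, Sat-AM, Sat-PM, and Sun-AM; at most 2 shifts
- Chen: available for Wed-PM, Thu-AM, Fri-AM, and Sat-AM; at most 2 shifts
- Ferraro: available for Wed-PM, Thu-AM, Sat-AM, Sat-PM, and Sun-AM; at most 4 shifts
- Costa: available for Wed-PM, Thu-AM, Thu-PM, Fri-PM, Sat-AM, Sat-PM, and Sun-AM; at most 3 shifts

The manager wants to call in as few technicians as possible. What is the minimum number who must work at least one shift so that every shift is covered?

8 slots to fill and no one can take more than 4, so at least ⌈8/4⌉ = 2 technicians are needed.
Any 2 technicians together have capacity at most 4+3 = 7 < 8 slots, so 2 can never suffice.
Quispe, Chen, and Ferraro alone can cover everything: Wed-PM→Ferraro, Thu-AM→Chen, Thu-PM→Quispe, Fri-AM→Chen, Fri-PM→Quispe, Sat-AM→Ferraro, Sat-PM→Ferraro, Sun-AM→Ferraro.

3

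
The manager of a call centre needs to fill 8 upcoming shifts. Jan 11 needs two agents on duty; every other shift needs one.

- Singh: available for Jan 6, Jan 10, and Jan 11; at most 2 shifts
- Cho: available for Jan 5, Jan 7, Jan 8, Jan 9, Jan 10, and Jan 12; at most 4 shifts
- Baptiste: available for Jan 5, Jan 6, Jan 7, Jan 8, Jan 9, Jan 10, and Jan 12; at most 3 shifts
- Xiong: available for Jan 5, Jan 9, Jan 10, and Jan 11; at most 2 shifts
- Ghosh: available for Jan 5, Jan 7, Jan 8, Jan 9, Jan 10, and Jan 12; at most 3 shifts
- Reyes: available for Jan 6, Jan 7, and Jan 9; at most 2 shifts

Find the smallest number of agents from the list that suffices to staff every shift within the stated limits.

9 slots to fill and no one can take more than 4, so at least ⌈9/4⌉ = 3 agents are needed.
No set of 3 agents can cover every shift (each such set leaves at least one shift with no one available or exceeds a cap).
Singh, Cho, Baptiste, and Xiong alone can cover everything: Jan 5→Cho, Jan 6→Singh, Jan 7→Cho, Jan 8→Cho, Jan 9→Baptiste, Jan 10→Baptiste, Jan 11→Singh+Xiong, Jan 12→Cho.

4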